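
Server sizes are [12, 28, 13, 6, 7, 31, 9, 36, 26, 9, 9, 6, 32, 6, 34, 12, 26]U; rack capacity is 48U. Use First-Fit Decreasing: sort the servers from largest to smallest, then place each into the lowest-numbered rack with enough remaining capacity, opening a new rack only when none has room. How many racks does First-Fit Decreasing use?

7

Sorted descending: 36, 34, 32, 31, 28, 26, 26, 13, 12, 12, 9, 9, 9, 7, 6, 6, 6.
36U → rack 1 (remaining 12U)
34U → rack 2 (remaining 14U)
32U → rack 3 (remaining 16U)
31U → rack 4 (remaining 17U)
28U → rack 5 (remaining 20U)
26U → rack 6 (remaining 22U)
26U → rack 7 (remaining 22U)
13U → rack 2 (remaining 1U)
12U → rack 1 (remaining 0U)
12U → rack 3 (remaining 4U)
9U → rack 4 (remaining 8U)
9U → rack 5 (remaining 11U)
9U → rack 5 (remaining 2U)
7U → rack 4 (remaining 1U)
6U → rack 6 (remaining 16U)
6U → rack 6 (remaining 10U)
6U → rack 6 (remaining 4U)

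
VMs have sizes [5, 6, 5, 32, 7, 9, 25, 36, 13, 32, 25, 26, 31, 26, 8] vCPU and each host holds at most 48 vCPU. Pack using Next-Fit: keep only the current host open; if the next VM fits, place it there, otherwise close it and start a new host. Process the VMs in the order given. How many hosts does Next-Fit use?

8 hosts

host 1: place 5 vCPU, 43 vCPU left
host 1: place 6 vCPU, 37 vCPU left
host 1: place 5 vCPU, 32 vCPU left
host 1: place 32 vCPU, 0 vCPU left
host 2: place 7 vCPU, 41 vCPU left
host 2: place 9 vCPU, 32 vCPU left
host 2: place 25 vCPU, 7 vCPU left
host 3: place 36 vCPU, 12 vCPU left
host 4: place 13 vCPU, 35 vCPU left
host 4: place 32 vCPU, 3 vCPU left
host 5: place 25 vCPU, 23 vCPU left
host 6: place 26 vCPU, 22 vCPU left
host 7: place 31 vCPU, 17 vCPU left
host 8: place 26 vCPU, 22 vCPU left
host 8: place 8 vCPU, 14 vCPU left
Final hosts: [5,6,5,32] [7,9,25] [36] [13,32] [25] [26] [31] [26,8].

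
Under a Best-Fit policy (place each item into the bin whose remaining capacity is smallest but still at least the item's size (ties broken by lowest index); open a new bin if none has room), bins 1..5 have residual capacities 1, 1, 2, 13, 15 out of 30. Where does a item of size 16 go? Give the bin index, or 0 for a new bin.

0

No bin has ≥ 16 free, so a new bin is opened.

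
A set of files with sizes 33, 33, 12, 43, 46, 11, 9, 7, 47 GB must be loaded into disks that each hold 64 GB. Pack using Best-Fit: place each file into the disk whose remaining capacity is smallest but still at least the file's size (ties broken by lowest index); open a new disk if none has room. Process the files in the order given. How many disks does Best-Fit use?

5 disks

33 GB → disk 1 (remaining 31 GB)
33 GB → disk 2 (remaining 31 GB)
12 GB → disk 1 (remaining 19 GB)
43 GB → disk 3 (remaining 21 GB)
46 GB → disk 4 (remaining 18 GB)
11 GB → disk 4 (remaining 7 GB)
9 GB → disk 1 (remaining 10 GB)
7 GB → disk 4 (remaining 0 GB)
47 GB → disk 5 (remaining 17 GB)
Final disks: [33,12,9] [33] [43] [46,11,7] [47].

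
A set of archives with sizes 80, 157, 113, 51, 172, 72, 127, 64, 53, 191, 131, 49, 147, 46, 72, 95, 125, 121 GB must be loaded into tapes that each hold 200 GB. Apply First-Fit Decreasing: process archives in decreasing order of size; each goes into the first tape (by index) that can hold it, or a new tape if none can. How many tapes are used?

Sorted descending: 191, 172, 157, 147, 131, 127, 125, 121, 113, 95, 80, 72, 72, 64, 53, 51, 49, 46.
Put 191 GB in tape 1; 9 GB remain.
Put 172 GB in tape 2; 28 GB remain.
Put 157 GB in tape 3; 43 GB remain.
Put 147 GB in tape 4; 53 GB remain.
Put 131 GB in tape 5; 69 GB remain.
Put 127 GB in tape 6; 73 GB remain.
Put 125 GB in tape 7; 75 GB remain.
Put 121 GB in tape 8; 79 GB remain.
Put 113 GB in tape 9; 87 GB remain.
Put 95 GB in tape 10; 105 GB remain.
Put 80 GB in tape 9; 7 GB remain.
Put 72 GB in tape 6; 1 GB remain.
Put 72 GB in tape 7; 3 GB remain.
Put 64 GB in tape 5; 5 GB remain.
Put 53 GB in tape 4; 0 GB remain.
Put 51 GB in tape 8; 28 GB remain.
Put 49 GB in tape 10; 56 GB remain.
Put 46 GB in tape 10; 10 GB remain.
Final tapes: [191] [172] [157] [147,53] [131,64] [127,72] [125,72] [121,51] [113,80] [95,49,46].

10 tapes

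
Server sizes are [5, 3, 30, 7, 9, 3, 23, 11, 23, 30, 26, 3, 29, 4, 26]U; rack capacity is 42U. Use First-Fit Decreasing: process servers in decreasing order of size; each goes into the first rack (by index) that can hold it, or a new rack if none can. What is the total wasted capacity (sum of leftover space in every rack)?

62

Sorted descending: 30, 30, 29, 26, 26, 23, 23, 11, 9, 7, 5, 4, 3, 3, 3.
rack 1: place 30U, 12U left
rack 2: place 30U, 12U left
rack 3: place 29U, 13U left
rack 4: place 26U, 16U left
rack 5: place 26U, 16U left
rack 6: place 23U, 19U left
rack 7: place 23U, 19U left
rack 1: place 11U, 1U left
rack 2: place 9U, 3U left
rack 3: place 7U, 6U left
rack 3: place 5U, 1U left
rack 4: place 4U, 12U left
rack 2: place 3U, 0U left
rack 4: place 3U, 9U left
rack 4: place 3U, 6U left
7 racks × 42U = 294U; used 232U; unused 62U.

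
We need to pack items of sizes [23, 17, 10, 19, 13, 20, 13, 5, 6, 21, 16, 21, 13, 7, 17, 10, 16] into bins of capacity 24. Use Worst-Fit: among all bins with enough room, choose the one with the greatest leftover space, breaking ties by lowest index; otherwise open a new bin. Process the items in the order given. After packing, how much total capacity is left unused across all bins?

65

bin 1: place 23, 1 left
bin 2: place 17, 7 left
bin 3: place 10, 14 left
bin 4: place 19, 5 left
bin 3: place 13, 1 left
bin 5: place 20, 4 left
bin 6: place 13, 11 left
bin 6: place 5, 6 left
bin 2: place 6, 1 left
bin 7: place 21, 3 left
bin 8: place 16, 8 left
bin 9: place 21, 3 left
bin 10: place 13, 11 left
bin 10: place 7, 4 left
bin 11: place 17, 7 left
bin 12: place 10, 14 left
bin 13: place 16, 8 left
13 bins × 24 = 312; used 247; unused 65.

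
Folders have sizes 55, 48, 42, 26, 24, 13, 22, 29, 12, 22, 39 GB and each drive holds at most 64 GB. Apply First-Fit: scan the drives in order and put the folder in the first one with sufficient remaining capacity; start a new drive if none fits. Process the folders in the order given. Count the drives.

55 GB → drive 1 (remaining 9 GB)
48 GB → drive 2 (remaining 16 GB)
42 GB → drive 3 (remaining 22 GB)
26 GB → drive 4 (remaining 38 GB)
24 GB → drive 4 (remaining 14 GB)
13 GB → drive 2 (remaining 3 GB)
22 GB → drive 3 (remaining 0 GB)
29 GB → drive 5 (remaining 35 GB)
12 GB → drive 4 (remaining 2 GB)
22 GB → drive 5 (remaining 13 GB)
39 GB → drive 6 (remaining 25 GB)
Final drives: [55] [48,13] [42,22] [26,24,12] [29,22] [39].

6 drives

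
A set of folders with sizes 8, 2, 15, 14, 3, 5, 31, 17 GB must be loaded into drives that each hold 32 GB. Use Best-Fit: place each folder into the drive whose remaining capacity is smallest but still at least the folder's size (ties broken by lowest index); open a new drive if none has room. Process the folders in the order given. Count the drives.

4 drives

drive 1: place 8 GB, 24 GB left
drive 1: place 2 GB, 22 GB left
drive 1: place 15 GB, 7 GB left
drive 2: place 14 GB, 18 GB left
drive 1: place 3 GB, 4 GB left
drive 2: place 5 GB, 13 GB left
drive 3: place 31 GB, 1 GB left
drive 4: place 17 GB, 15 GB left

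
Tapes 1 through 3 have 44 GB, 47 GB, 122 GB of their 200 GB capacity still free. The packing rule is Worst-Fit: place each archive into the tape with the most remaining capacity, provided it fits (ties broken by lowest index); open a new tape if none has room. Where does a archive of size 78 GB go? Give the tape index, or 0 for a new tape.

Tapes with room: tape 3 (122 GB).
Most room is tape 3 with 122 GB free.

3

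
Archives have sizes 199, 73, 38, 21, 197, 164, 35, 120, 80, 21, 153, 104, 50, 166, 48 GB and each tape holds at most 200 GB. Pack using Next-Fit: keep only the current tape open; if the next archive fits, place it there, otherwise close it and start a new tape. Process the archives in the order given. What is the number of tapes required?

9

199 GB → tape 1 (remaining 1 GB)
73 GB → tape 2 (remaining 127 GB)
38 GB → tape 2 (remaining 89 GB)
21 GB → tape 2 (remaining 68 GB)
197 GB → tape 3 (remaining 3 GB)
164 GB → tape 4 (remaining 36 GB)
35 GB → tape 4 (remaining 1 GB)
120 GB → tape 5 (remaining 80 GB)
80 GB → tape 5 (remaining 0 GB)
21 GB → tape 6 (remaining 179 GB)
153 GB → tape 6 (remaining 26 GB)
104 GB → tape 7 (remaining 96 GB)
50 GB → tape 7 (remaining 46 GB)
166 GB → tape 8 (remaining 34 GB)
48 GB → tape 9 (remaining 152 GB)
Final tapes: [199] [73,38,21] [197] [164,35] [120,80] [21,153] [104,50] [166] [48].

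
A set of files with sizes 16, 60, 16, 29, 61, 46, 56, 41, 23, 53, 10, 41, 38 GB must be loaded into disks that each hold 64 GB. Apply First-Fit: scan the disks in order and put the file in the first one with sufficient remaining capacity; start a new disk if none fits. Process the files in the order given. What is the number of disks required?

Put 16 GB in disk 1; 48 GB remain.
Put 60 GB in disk 2; 4 GB remain.
Put 16 GB in disk 1; 32 GB remain.
Put 29 GB in disk 1; 3 GB remain.
Put 61 GB in disk 3; 3 GB remain.
Put 46 GB in disk 4; 18 GB remain.
Put 56 GB in disk 5; 8 GB remain.
Put 41 GB in disk 6; 23 GB remain.
Put 23 GB in disk 6; 0 GB remain.
Put 53 GB in disk 7; 11 GB remain.
Put 10 GB in disk 4; 8 GB remain.
Put 41 GB in disk 8; 23 GB remain.
Put 38 GB in disk 9; 26 GB remain.

9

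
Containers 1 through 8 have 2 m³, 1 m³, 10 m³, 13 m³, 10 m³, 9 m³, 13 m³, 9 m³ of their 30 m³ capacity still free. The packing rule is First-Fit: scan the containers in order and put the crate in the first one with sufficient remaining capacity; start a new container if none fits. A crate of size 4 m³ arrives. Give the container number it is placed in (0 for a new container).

Containers with room: container 3 (10 m³), container 4 (13 m³), container 5 (10 m³), container 6 (9 m³), container 7 (13 m³), container 8 (9 m³).
The first with room is container 3.

3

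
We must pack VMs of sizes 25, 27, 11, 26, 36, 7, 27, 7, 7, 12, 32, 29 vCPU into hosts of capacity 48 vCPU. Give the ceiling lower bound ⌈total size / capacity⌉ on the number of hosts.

Total size = 25 + 27 + 11 + 26 + 36 + 7 + 27 + 7 + 7 + 12 + 32 + 29 = 246 vCPU.
⌈246 / 48⌉ = 6.

6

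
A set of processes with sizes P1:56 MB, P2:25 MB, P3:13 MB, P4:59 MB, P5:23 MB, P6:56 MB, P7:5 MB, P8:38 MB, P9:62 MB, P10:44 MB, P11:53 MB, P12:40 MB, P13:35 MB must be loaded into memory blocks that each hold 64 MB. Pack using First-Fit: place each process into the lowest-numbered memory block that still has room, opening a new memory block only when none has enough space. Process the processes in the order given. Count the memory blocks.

memory block 1: place P1 (56 MB), 8 MB left
memory block 2: place P2 (25 MB), 39 MB left
memory block 2: place P3 (13 MB), 26 MB left
memory block 3: place P4 (59 MB), 5 MB left
memory block 2: place P5 (23 MB), 3 MB left
memory block 4: place P6 (56 MB), 8 MB left
memory block 1: place P7 (5 MB), 3 MB left
memory block 5: place P8 (38 MB), 26 MB left
memory block 6: place P9 (62 MB), 2 MB left
memory block 7: place P10 (44 MB), 20 MB left
memory block 8: place P11 (53 MB), 11 MB left
memory block 9: place P12 (40 MB), 24 MB left
memory block 10: place P13 (35 MB), 29 MB left
Final memory blocks: [56,5] [25,13,23] [59] [56] [38] [62] [44] [53] [40] [35].

10 memory blocks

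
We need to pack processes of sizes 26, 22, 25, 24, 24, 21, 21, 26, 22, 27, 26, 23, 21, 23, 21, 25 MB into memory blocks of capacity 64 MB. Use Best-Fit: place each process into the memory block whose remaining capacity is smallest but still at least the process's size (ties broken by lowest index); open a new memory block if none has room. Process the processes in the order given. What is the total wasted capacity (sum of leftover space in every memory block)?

Put 26 MB in memory block 1; 38 MB remain.
Put 22 MB in memory block 1; 16 MB remain.
Put 25 MB in memory block 2; 39 MB remain.
Put 24 MB in memory block 2; 15 MB remain.
Put 24 MB in memory block 3; 40 MB remain.
Put 21 MB in memory block 3; 19 MB remain.
Put 21 MB in memory block 4; 43 MB remain.
Put 26 MB in memory block 4; 17 MB remain.
Put 22 MB in memory block 5; 42 MB remain.
Put 27 MB in memory block 5; 15 MB remain.
Put 26 MB in memory block 6; 38 MB remain.
Put 23 MB in memory block 6; 15 MB remain.
Put 21 MB in memory block 7; 43 MB remain.
Put 23 MB in memory block 7; 20 MB remain.
Put 21 MB in memory block 8; 43 MB remain.
Put 25 MB in memory block 8; 18 MB remain.
8 memory blocks × 64 MB = 512 MB; used 377 MB; unused 135 MB.

135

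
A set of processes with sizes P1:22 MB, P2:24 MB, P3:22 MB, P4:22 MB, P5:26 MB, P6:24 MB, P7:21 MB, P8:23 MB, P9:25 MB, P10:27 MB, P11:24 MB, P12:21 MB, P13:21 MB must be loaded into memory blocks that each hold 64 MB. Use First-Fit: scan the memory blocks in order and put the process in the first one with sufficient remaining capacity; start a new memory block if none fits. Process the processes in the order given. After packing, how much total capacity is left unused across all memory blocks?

146

Put P1 (22 MB) in memory block 1; 42 MB remain.
Put P2 (24 MB) in memory block 1; 18 MB remain.
Put P3 (22 MB) in memory block 2; 42 MB remain.
Put P4 (22 MB) in memory block 2; 20 MB remain.
Put P5 (26 MB) in memory block 3; 38 MB remain.
Put P6 (24 MB) in memory block 3; 14 MB remain.
Put P7 (21 MB) in memory block 4; 43 MB remain.
Put P8 (23 MB) in memory block 4; 20 MB remain.
Put P9 (25 MB) in memory block 5; 39 MB remain.
Put P10 (27 MB) in memory block 5; 12 MB remain.
Put P11 (24 MB) in memory block 6; 40 MB remain.
Put P12 (21 MB) in memory block 6; 19 MB remain.
Put P13 (21 MB) in memory block 7; 43 MB remain.
7 memory blocks × 64 MB = 448 MB; used 302 MB; unused 146 MB.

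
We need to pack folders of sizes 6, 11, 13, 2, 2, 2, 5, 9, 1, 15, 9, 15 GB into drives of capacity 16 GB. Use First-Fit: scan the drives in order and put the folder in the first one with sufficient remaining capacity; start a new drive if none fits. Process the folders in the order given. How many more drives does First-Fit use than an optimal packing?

First-Fit: [6,2,2,2,1] [11,5] [13] [9] [15] [9] [15] → 7 drives.
Total size 90 GB; any packing needs at least ⌈90/16⌉ = 6 drives.
An optimal packing achieves that bound: [15,1] [15] [13,2] [11,5] [9,6] [9,2,2] → 6 drives.
Excess: 7 − 6 = 1.

1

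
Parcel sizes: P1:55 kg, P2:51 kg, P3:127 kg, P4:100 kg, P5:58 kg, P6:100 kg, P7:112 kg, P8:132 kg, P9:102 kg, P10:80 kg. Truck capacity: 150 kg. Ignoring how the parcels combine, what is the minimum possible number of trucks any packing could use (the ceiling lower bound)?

7

Total size = 55 + 51 + 127 + 100 + 58 + 100 + 112 + 132 + 102 + 80 = 917 kg.
⌈917 / 150⌉ = 7.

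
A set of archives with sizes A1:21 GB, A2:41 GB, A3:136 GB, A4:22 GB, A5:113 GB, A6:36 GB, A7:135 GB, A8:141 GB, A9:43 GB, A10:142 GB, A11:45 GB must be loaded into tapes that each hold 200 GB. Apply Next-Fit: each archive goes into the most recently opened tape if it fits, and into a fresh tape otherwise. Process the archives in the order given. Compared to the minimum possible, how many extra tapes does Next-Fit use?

Next-Fit: [21,41,136] [22,113,36] [135] [141,43] [142,45] → 5 tapes.
Total size 875 GB; any packing needs at least ⌈875/200⌉ = 5 tapes.
So 5 is already optimal.

0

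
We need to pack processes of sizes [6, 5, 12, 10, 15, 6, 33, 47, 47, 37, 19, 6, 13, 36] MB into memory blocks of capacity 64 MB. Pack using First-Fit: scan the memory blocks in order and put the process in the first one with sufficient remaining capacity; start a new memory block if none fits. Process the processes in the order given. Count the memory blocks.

Put 6 MB in memory block 1; 58 MB remain.
Put 5 MB in memory block 1; 53 MB remain.
Put 12 MB in memory block 1; 41 MB remain.
Put 10 MB in memory block 1; 31 MB remain.
Put 15 MB in memory block 1; 16 MB remain.
Put 6 MB in memory block 1; 10 MB remain.
Put 33 MB in memory block 2; 31 MB remain.
Put 47 MB in memory block 3; 17 MB remain.
Put 47 MB in memory block 4; 17 MB remain.
Put 37 MB in memory block 5; 27 MB remain.
Put 19 MB in memory block 2; 12 MB remain.
Put 6 MB in memory block 1; 4 MB remain.
Put 13 MB in memory block 3; 4 MB remain.
Put 36 MB in memory block 6; 28 MB remain.

6 memory blocks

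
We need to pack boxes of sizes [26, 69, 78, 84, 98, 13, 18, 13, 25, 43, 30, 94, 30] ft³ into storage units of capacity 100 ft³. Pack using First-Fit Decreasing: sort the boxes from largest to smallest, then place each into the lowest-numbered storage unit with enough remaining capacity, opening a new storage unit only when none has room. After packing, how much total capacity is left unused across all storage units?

79

Sorted descending: 98, 94, 84, 78, 69, 43, 30, 30, 26, 25, 18, 13, 13.
storage unit 1: place 98 ft³, 2 ft³ left
storage unit 2: place 94 ft³, 6 ft³ left
storage unit 3: place 84 ft³, 16 ft³ left
storage unit 4: place 78 ft³, 22 ft³ left
storage unit 5: place 69 ft³, 31 ft³ left
storage unit 6: place 43 ft³, 57 ft³ left
storage unit 5: place 30 ft³, 1 ft³ left
storage unit 6: place 30 ft³, 27 ft³ left
storage unit 6: place 26 ft³, 1 ft³ left
storage unit 7: place 25 ft³, 75 ft³ left
storage unit 4: place 18 ft³, 4 ft³ left
storage unit 3: place 13 ft³, 3 ft³ left
storage unit 7: place 13 ft³, 62 ft³ left
7 storage units × 100 ft³ = 700 ft³; used 621 ft³; unused 79 ft³.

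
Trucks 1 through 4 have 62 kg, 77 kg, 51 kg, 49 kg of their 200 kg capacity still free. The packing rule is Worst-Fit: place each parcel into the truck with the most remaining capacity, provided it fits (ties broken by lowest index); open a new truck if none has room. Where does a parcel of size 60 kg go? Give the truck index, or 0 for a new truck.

2

Trucks with room: truck 1 (62 kg), truck 2 (77 kg).
Most room is truck 2 with 77 kg free.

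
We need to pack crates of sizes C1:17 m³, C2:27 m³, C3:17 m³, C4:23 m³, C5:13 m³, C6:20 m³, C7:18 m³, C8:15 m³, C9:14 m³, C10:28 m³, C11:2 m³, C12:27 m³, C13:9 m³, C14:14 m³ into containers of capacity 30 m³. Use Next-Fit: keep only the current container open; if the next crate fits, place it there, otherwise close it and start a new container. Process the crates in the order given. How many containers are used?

11 containers

Put C1 (17 m³) in container 1; 13 m³ remain.
Put C2 (27 m³) in container 2; 3 m³ remain.
Put C3 (17 m³) in container 3; 13 m³ remain.
Put C4 (23 m³) in container 4; 7 m³ remain.
Put C5 (13 m³) in container 5; 17 m³ remain.
Put C6 (20 m³) in container 6; 10 m³ remain.
Put C7 (18 m³) in container 7; 12 m³ remain.
Put C8 (15 m³) in container 8; 15 m³ remain.
Put C9 (14 m³) in container 8; 1 m³ remain.
Put C10 (28 m³) in container 9; 2 m³ remain.
Put C11 (2 m³) in container 9; 0 m³ remain.
Put C12 (27 m³) in container 10; 3 m³ remain.
Put C13 (9 m³) in container 11; 21 m³ remain.
Put C14 (14 m³) in container 11; 7 m³ remain.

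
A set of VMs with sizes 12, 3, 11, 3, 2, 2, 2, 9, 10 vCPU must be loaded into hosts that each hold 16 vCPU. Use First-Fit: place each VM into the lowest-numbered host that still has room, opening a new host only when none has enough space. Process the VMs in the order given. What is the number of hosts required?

12 vCPU → host 1 (remaining 4 vCPU)
3 vCPU → host 1 (remaining 1 vCPU)
11 vCPU → host 2 (remaining 5 vCPU)
3 vCPU → host 2 (remaining 2 vCPU)
2 vCPU → host 2 (remaining 0 vCPU)
2 vCPU → host 3 (remaining 14 vCPU)
2 vCPU → host 3 (remaining 12 vCPU)
9 vCPU → host 3 (remaining 3 vCPU)
10 vCPU → host 4 (remaining 6 vCPU)

4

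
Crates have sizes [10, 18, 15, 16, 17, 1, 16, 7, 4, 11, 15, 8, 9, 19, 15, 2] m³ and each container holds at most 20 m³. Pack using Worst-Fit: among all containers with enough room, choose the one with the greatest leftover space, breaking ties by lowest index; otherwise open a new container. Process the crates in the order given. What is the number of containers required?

container 1: place 10 m³, 10 m³ left
container 2: place 18 m³, 2 m³ left
container 3: place 15 m³, 5 m³ left
container 4: place 16 m³, 4 m³ left
container 5: place 17 m³, 3 m³ left
container 1: place 1 m³, 9 m³ left
container 6: place 16 m³, 4 m³ left
container 1: place 7 m³, 2 m³ left
container 3: place 4 m³, 1 m³ left
container 7: place 11 m³, 9 m³ left
container 8: place 15 m³, 5 m³ left
container 7: place 8 m³, 1 m³ left
container 9: place 9 m³, 11 m³ left
container 10: place 19 m³, 1 m³ left
container 11: place 15 m³, 5 m³ left
container 9: place 2 m³, 9 m³ left
Final containers: [10,1,7] [18] [15,4] [16] [17] [16] [11,8] [15] [9,2] [19] [15].

11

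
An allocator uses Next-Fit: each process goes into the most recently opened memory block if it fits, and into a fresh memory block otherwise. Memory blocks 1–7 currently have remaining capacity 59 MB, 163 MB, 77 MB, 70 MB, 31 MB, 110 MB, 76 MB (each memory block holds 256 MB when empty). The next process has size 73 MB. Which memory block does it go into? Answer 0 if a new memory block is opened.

Next-Fit only looks at memory block 7, which has 76 MB free.
73 MB fits there.

7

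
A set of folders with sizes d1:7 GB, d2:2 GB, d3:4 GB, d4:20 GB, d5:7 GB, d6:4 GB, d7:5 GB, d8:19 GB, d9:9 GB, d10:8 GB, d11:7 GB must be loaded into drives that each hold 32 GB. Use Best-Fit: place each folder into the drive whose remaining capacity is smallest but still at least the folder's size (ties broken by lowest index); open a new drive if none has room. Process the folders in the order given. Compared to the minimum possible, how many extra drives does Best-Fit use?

1

Best-Fit: [7,2,4,5,8] [20,7,4] [19,9] [7] → 4 drives.
Total size 92 GB; any packing needs at least ⌈92/32⌉ = 3 drives.
An optimal packing achieves that bound: [20,9,2] [19,8,5] [7,7,7,4,4] → 3 drives.
Excess: 4 − 3 = 1.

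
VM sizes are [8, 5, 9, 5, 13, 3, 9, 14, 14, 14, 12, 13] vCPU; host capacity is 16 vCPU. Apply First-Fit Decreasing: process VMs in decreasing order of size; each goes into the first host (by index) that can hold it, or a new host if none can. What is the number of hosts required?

Sorted descending: 14, 14, 14, 13, 13, 12, 9, 9, 8, 5, 5, 3.
Put 14 vCPU in host 1; 2 vCPU remain.
Put 14 vCPU in host 2; 2 vCPU remain.
Put 14 vCPU in host 3; 2 vCPU remain.
Put 13 vCPU in host 4; 3 vCPU remain.
Put 13 vCPU in host 5; 3 vCPU remain.
Put 12 vCPU in host 6; 4 vCPU remain.
Put 9 vCPU in host 7; 7 vCPU remain.
Put 9 vCPU in host 8; 7 vCPU remain.
Put 8 vCPU in host 9; 8 vCPU remain.
Put 5 vCPU in host 7; 2 vCPU remain.
Put 5 vCPU in host 8; 2 vCPU remain.
Put 3 vCPU in host 4; 0 vCPU remain.

9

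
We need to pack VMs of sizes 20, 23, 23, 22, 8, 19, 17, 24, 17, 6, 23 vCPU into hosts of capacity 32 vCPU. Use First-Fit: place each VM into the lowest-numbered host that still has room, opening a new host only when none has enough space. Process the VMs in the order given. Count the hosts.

host 1: place 20 vCPU, 12 vCPU left
host 2: place 23 vCPU, 9 vCPU left
host 3: place 23 vCPU, 9 vCPU left
host 4: place 22 vCPU, 10 vCPU left
host 1: place 8 vCPU, 4 vCPU left
host 5: place 19 vCPU, 13 vCPU left
host 6: place 17 vCPU, 15 vCPU left
host 7: place 24 vCPU, 8 vCPU left
host 8: place 17 vCPU, 15 vCPU left
host 2: place 6 vCPU, 3 vCPU left
host 9: place 23 vCPU, 9 vCPU left
Final hosts: [20,8] [23,6] [23] [22] [19] [17] [24] [17] [23].

9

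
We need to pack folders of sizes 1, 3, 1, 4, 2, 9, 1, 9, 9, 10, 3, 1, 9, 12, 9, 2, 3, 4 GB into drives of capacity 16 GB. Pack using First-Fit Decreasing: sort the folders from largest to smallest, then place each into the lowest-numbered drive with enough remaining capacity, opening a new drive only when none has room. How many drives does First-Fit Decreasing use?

7 drives

Sorted descending: 12, 10, 9, 9, 9, 9, 9, 4, 4, 3, 3, 3, 2, 2, 1, 1, 1, 1.
drive 1: place 12 GB, 4 GB left
drive 2: place 10 GB, 6 GB left
drive 3: place 9 GB, 7 GB left
drive 4: place 9 GB, 7 GB left
drive 5: place 9 GB, 7 GB left
drive 6: place 9 GB, 7 GB left
drive 7: place 9 GB, 7 GB left
drive 1: place 4 GB, 0 GB left
drive 2: place 4 GB, 2 GB left
drive 3: place 3 GB, 4 GB left
drive 3: place 3 GB, 1 GB left
drive 4: place 3 GB, 4 GB left
drive 2: place 2 GB, 0 GB left
drive 4: place 2 GB, 2 GB left
drive 3: place 1 GB, 0 GB left
drive 4: place 1 GB, 1 GB left
drive 4: place 1 GB, 0 GB left
drive 5: place 1 GB, 6 GB left
Final drives: [12,4] [10,4,2] [9,3,3,1] [9,3,2,1,1] [9,1] [9] [9].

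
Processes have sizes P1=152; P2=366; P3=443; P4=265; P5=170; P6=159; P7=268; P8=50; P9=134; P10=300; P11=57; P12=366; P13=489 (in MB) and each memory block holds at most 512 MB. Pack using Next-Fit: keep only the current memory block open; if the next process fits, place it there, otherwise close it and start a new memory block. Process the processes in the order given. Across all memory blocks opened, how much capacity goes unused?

877

P1 (152 MB) → memory block 1 (remaining 360 MB)
P2 (366 MB) → memory block 2 (remaining 146 MB)
P3 (443 MB) → memory block 3 (remaining 69 MB)
P4 (265 MB) → memory block 4 (remaining 247 MB)
P5 (170 MB) → memory block 4 (remaining 77 MB)
P6 (159 MB) → memory block 5 (remaining 353 MB)
P7 (268 MB) → memory block 5 (remaining 85 MB)
P8 (50 MB) → memory block 5 (remaining 35 MB)
P9 (134 MB) → memory block 6 (remaining 378 MB)
P10 (300 MB) → memory block 6 (remaining 78 MB)
P11 (57 MB) → memory block 6 (remaining 21 MB)
P12 (366 MB) → memory block 7 (remaining 146 MB)
P13 (489 MB) → memory block 8 (remaining 23 MB)
8 memory blocks × 512 MB = 4096 MB; used 3219 MB; unused 877 MB.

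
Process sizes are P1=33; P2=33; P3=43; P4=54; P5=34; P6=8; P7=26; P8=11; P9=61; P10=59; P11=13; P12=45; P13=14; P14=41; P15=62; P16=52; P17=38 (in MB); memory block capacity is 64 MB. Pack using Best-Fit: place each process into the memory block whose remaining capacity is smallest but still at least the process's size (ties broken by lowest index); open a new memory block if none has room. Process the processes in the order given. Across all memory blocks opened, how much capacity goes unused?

141

P1 (33 MB) → memory block 1 (remaining 31 MB)
P2 (33 MB) → memory block 2 (remaining 31 MB)
P3 (43 MB) → memory block 3 (remaining 21 MB)
P4 (54 MB) → memory block 4 (remaining 10 MB)
P5 (34 MB) → memory block 5 (remaining 30 MB)
P6 (8 MB) → memory block 4 (remaining 2 MB)
P7 (26 MB) → memory block 5 (remaining 4 MB)
P8 (11 MB) → memory block 3 (remaining 10 MB)
P9 (61 MB) → memory block 6 (remaining 3 MB)
P10 (59 MB) → memory block 7 (remaining 5 MB)
P11 (13 MB) → memory block 1 (remaining 18 MB)
P12 (45 MB) → memory block 8 (remaining 19 MB)
P13 (14 MB) → memory block 1 (remaining 4 MB)
P14 (41 MB) → memory block 9 (remaining 23 MB)
P15 (62 MB) → memory block 10 (remaining 2 MB)
P16 (52 MB) → memory block 11 (remaining 12 MB)
P17 (38 MB) → memory block 12 (remaining 26 MB)
12 memory blocks × 64 MB = 768 MB; used 627 MB; unused 141 MB.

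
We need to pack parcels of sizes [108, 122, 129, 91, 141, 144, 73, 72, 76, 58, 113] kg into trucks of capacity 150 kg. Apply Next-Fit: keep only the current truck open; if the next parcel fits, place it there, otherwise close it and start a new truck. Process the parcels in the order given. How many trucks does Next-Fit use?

truck 1: place 108 kg, 42 kg left
truck 2: place 122 kg, 28 kg left
truck 3: place 129 kg, 21 kg left
truck 4: place 91 kg, 59 kg left
truck 5: place 141 kg, 9 kg left
truck 6: place 144 kg, 6 kg left
truck 7: place 73 kg, 77 kg left
truck 7: place 72 kg, 5 kg left
truck 8: place 76 kg, 74 kg left
truck 8: place 58 kg, 16 kg left
truck 9: place 113 kg, 37 kg left
Final trucks: [108] [122] [129] [91] [141] [144] [73,72] [76,58] [113].

9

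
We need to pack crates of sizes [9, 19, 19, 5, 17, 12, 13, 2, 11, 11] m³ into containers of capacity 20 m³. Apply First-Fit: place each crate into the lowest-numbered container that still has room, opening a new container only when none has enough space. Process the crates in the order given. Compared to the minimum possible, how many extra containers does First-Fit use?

First-Fit: [9,5,2] [19] [19] [17] [12] [13] [11] [11] → 8 containers.
7 crates exceed 10 m³ (half the capacity), and no two of those can share a container, so at least 7 containers are needed.
An optimal packing achieves that bound: [19] [19] [17,2] [13,5] [12] [11,9] [11] → 7 containers.
Excess: 8 − 7 = 1.

1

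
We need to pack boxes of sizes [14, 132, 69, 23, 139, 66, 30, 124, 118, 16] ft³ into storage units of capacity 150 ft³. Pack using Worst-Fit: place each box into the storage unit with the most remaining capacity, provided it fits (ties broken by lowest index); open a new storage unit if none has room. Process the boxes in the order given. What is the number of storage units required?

6 storage units

Put 14 ft³ in storage unit 1; 136 ft³ remain.
Put 132 ft³ in storage unit 1; 4 ft³ remain.
Put 69 ft³ in storage unit 2; 81 ft³ remain.
Put 23 ft³ in storage unit 2; 58 ft³ remain.
Put 139 ft³ in storage unit 3; 11 ft³ remain.
Put 66 ft³ in storage unit 4; 84 ft³ remain.
Put 30 ft³ in storage unit 4; 54 ft³ remain.
Put 124 ft³ in storage unit 5; 26 ft³ remain.
Put 118 ft³ in storage unit 6; 32 ft³ remain.
Put 16 ft³ in storage unit 2; 42 ft³ remain.
Final storage units: [14,132] [69,23,16] [139] [66,30] [124] [118].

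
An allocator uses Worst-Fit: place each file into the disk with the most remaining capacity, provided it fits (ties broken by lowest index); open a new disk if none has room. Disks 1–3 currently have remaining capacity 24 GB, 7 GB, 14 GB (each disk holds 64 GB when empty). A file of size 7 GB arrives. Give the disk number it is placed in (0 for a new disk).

1

Disks with room: disk 1 (24 GB), disk 2 (7 GB), disk 3 (14 GB).
Most room is disk 1 with 24 GB free.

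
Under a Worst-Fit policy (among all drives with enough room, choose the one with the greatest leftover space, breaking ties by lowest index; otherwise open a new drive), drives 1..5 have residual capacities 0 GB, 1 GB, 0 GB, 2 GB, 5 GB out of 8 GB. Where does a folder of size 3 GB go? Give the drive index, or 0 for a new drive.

Drives with room: drive 5 (5 GB).
Most room is drive 5 with 5 GB free.

5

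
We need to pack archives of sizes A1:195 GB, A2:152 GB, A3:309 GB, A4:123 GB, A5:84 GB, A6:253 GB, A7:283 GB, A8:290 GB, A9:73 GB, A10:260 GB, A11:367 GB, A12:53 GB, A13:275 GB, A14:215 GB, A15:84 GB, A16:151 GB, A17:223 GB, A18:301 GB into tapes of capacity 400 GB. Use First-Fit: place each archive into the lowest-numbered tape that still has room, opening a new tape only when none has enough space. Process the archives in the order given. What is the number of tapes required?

tape 1: place A1 (195 GB), 205 GB left
tape 1: place A2 (152 GB), 53 GB left
tape 2: place A3 (309 GB), 91 GB left
tape 3: place A4 (123 GB), 277 GB left
tape 2: place A5 (84 GB), 7 GB left
tape 3: place A6 (253 GB), 24 GB left
tape 4: place A7 (283 GB), 117 GB left
tape 5: place A8 (290 GB), 110 GB left
tape 4: place A9 (73 GB), 44 GB left
tape 6: place A10 (260 GB), 140 GB left
tape 7: place A11 (367 GB), 33 GB left
tape 1: place A12 (53 GB), 0 GB left
tape 8: place A13 (275 GB), 125 GB left
tape 9: place A14 (215 GB), 185 GB left
tape 5: place A15 (84 GB), 26 GB left
tape 9: place A16 (151 GB), 34 GB left
tape 10: place A17 (223 GB), 177 GB left
tape 11: place A18 (301 GB), 99 GB left

11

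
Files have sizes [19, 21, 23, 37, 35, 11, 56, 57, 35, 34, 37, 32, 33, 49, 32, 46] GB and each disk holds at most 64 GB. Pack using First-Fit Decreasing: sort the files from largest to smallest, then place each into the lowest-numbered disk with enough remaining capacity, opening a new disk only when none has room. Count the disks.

11 disks

Sorted descending: 57, 56, 49, 46, 37, 37, 35, 35, 34, 33, 32, 32, 23, 21, 19, 11.
disk 1: place 57 GB, 7 GB left
disk 2: place 56 GB, 8 GB left
disk 3: place 49 GB, 15 GB left
disk 4: place 46 GB, 18 GB left
disk 5: place 37 GB, 27 GB left
disk 6: place 37 GB, 27 GB left
disk 7: place 35 GB, 29 GB left
disk 8: place 35 GB, 29 GB left
disk 9: place 34 GB, 30 GB left
disk 10: place 33 GB, 31 GB left
disk 11: place 32 GB, 32 GB left
disk 11: place 32 GB, 0 GB left
disk 5: place 23 GB, 4 GB left
disk 6: place 21 GB, 6 GB left
disk 7: place 19 GB, 10 GB left
disk 3: place 11 GB, 4 GB left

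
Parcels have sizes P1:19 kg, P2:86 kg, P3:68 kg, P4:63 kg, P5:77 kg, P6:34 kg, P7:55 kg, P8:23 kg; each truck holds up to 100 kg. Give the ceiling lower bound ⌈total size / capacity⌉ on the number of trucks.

5 trucks

Total size = 19 + 86 + 68 + 63 + 77 + 34 + 55 + 23 = 425 kg.
⌈425 / 100⌉ = 5.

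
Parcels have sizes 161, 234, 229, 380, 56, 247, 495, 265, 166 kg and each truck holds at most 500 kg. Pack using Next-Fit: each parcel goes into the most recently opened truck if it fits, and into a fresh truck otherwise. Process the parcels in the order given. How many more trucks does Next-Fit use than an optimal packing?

Next-Fit: [161,234] [229] [380,56] [247] [495] [265,166] → 6 trucks.
Total size 2233 kg; any packing needs at least ⌈2233/500⌉ = 5 trucks.
An optimal packing achieves that bound: [495] [380,56] [265,234] [247,229] [166,161] → 5 trucks.
Excess: 6 − 5 = 1.

1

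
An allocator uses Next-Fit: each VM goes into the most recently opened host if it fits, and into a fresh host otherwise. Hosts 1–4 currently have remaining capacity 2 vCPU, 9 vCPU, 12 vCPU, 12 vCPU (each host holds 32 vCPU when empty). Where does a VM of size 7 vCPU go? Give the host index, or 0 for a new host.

4

Next-Fit only looks at host 4, which has 12 vCPU free.
7 vCPU fits there.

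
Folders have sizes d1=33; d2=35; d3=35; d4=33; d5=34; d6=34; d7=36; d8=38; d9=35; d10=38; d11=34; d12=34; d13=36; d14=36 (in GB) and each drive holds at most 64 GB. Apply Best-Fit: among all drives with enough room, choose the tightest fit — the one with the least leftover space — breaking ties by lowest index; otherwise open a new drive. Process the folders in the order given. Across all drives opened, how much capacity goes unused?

405

Put d1 (33 GB) in drive 1; 31 GB remain.
Put d2 (35 GB) in drive 2; 29 GB remain.
Put d3 (35 GB) in drive 3; 29 GB remain.
Put d4 (33 GB) in drive 4; 31 GB remain.
Put d5 (34 GB) in drive 5; 30 GB remain.
Put d6 (34 GB) in drive 6; 30 GB remain.
Put d7 (36 GB) in drive 7; 28 GB remain.
Put d8 (38 GB) in drive 8; 26 GB remain.
Put d9 (35 GB) in drive 9; 29 GB remain.
Put d10 (38 GB) in drive 10; 26 GB remain.
Put d11 (34 GB) in drive 11; 30 GB remain.
Put d12 (34 GB) in drive 12; 30 GB remain.
Put d13 (36 GB) in drive 13; 28 GB remain.
Put d14 (36 GB) in drive 14; 28 GB remain.
14 drives × 64 GB = 896 GB; used 491 GB; unused 405 GB.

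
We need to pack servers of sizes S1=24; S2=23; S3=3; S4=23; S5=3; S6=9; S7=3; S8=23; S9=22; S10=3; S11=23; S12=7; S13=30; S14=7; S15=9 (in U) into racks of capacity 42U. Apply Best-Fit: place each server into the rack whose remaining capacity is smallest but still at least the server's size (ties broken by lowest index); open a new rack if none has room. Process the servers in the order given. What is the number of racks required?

7

Put S1 (24U) in rack 1; 18U remain.
Put S2 (23U) in rack 2; 19U remain.
Put S3 (3U) in rack 1; 15U remain.
Put S4 (23U) in rack 3; 19U remain.
Put S5 (3U) in rack 1; 12U remain.
Put S6 (9U) in rack 1; 3U remain.
Put S7 (3U) in rack 1; 0U remain.
Put S8 (23U) in rack 4; 19U remain.
Put S9 (22U) in rack 5; 20U remain.
Put S10 (3U) in rack 2; 16U remain.
Put S11 (23U) in rack 6; 19U remain.
Put S12 (7U) in rack 2; 9U remain.
Put S13 (30U) in rack 7; 12U remain.
Put S14 (7U) in rack 2; 2U remain.
Put S15 (9U) in rack 7; 3U remain.
Final racks: [24,3,3,9,3] [23,3,7,7] [23] [23] [22] [23] [30,9].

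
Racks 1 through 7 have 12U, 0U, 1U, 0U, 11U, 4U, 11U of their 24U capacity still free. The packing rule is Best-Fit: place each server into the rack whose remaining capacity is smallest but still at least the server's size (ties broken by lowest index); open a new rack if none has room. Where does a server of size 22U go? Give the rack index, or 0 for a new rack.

No rack has ≥ 22U free, so a new rack is opened.

0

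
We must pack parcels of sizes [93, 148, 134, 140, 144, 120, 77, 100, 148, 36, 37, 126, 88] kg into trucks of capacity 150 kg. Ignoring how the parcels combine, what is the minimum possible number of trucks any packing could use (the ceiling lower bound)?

Total size = 93 + 148 + 134 + 140 + 144 + 120 + 77 + 100 + 148 + 36 + 37 + 126 + 88 = 1391 kg.
⌈1391 / 150⌉ = 10.

10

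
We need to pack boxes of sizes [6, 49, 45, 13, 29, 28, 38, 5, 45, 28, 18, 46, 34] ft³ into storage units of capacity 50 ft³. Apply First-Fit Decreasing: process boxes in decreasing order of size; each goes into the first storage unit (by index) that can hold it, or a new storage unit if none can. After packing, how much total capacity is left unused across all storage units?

Sorted descending: 49, 46, 45, 45, 38, 34, 29, 28, 28, 18, 13, 6, 5.
storage unit 1: place 49 ft³, 1 ft³ left
storage unit 2: place 46 ft³, 4 ft³ left
storage unit 3: place 45 ft³, 5 ft³ left
storage unit 4: place 45 ft³, 5 ft³ left
storage unit 5: place 38 ft³, 12 ft³ left
storage unit 6: place 34 ft³, 16 ft³ left
storage unit 7: place 29 ft³, 21 ft³ left
storage unit 8: place 28 ft³, 22 ft³ left
storage unit 9: place 28 ft³, 22 ft³ left
storage unit 7: place 18 ft³, 3 ft³ left
storage unit 6: place 13 ft³, 3 ft³ left
storage unit 5: place 6 ft³, 6 ft³ left
storage unit 3: place 5 ft³, 0 ft³ left
9 storage units × 50 ft³ = 450 ft³; used 384 ft³; unused 66 ft³.

66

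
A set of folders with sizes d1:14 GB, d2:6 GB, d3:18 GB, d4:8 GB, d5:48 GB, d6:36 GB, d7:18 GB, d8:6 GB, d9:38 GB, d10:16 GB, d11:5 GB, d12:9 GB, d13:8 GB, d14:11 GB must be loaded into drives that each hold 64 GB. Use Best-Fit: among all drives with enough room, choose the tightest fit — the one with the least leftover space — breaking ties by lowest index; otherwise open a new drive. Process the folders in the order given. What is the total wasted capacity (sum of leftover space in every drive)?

15

drive 1: place d1 (14 GB), 50 GB left
drive 1: place d2 (6 GB), 44 GB left
drive 1: place d3 (18 GB), 26 GB left
drive 1: place d4 (8 GB), 18 GB left
drive 2: place d5 (48 GB), 16 GB left
drive 3: place d6 (36 GB), 28 GB left
drive 1: place d7 (18 GB), 0 GB left
drive 2: place d8 (6 GB), 10 GB left
drive 4: place d9 (38 GB), 26 GB left
drive 4: place d10 (16 GB), 10 GB left
drive 2: place d11 (5 GB), 5 GB left
drive 4: place d12 (9 GB), 1 GB left
drive 3: place d13 (8 GB), 20 GB left
drive 3: place d14 (11 GB), 9 GB left
4 drives × 64 GB = 256 GB; used 241 GB; unused 15 GB.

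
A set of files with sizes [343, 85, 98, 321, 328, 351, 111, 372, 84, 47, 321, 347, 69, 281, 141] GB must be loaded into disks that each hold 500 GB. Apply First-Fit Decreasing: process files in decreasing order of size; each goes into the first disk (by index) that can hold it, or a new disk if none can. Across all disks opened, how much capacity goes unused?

701

Sorted descending: 372, 351, 347, 343, 328, 321, 321, 281, 141, 111, 98, 85, 84, 69, 47.
Put 372 GB in disk 1; 128 GB remain.
Put 351 GB in disk 2; 149 GB remain.
Put 347 GB in disk 3; 153 GB remain.
Put 343 GB in disk 4; 157 GB remain.
Put 328 GB in disk 5; 172 GB remain.
Put 321 GB in disk 6; 179 GB remain.
Put 321 GB in disk 7; 179 GB remain.
Put 281 GB in disk 8; 219 GB remain.
Put 141 GB in disk 2; 8 GB remain.
Put 111 GB in disk 1; 17 GB remain.
Put 98 GB in disk 3; 55 GB remain.
Put 85 GB in disk 4; 72 GB remain.
Put 84 GB in disk 5; 88 GB remain.
Put 69 GB in disk 4; 3 GB remain.
Put 47 GB in disk 3; 8 GB remain.
8 disks × 500 GB = 4000 GB; used 3299 GB; unused 701 GB.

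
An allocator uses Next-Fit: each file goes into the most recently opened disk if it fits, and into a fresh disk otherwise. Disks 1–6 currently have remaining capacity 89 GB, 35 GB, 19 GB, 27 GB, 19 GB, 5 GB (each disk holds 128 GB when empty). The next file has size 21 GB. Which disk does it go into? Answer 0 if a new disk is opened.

0

Next-Fit only looks at disk 6, which has 5 GB free.
21 GB does not fit, so a new disk is opened.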